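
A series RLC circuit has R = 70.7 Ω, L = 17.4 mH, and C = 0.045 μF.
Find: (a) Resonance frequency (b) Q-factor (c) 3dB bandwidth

Step 1 — Resonance condition Im(Z)=0 gives ω₀ = 1/√(LC).
Step 2 — ω₀ = 1/√(0.0174·4.5e-08) = 3.574e+04 rad/s.
Step 3 — f₀ = ω₀/(2π) = 5688 Hz.
Step 4 — Series Q: Q = ω₀L/R = 3.574e+04·0.0174/70.7 = 8.795.
Step 5 — 3dB bandwidth: Δω = ω₀/Q = 4063 rad/s; BW = Δω/(2π) = 646.7 Hz.

(a) f₀ = 5688 Hz  (b) Q = 8.795  (c) BW = 646.7 Hz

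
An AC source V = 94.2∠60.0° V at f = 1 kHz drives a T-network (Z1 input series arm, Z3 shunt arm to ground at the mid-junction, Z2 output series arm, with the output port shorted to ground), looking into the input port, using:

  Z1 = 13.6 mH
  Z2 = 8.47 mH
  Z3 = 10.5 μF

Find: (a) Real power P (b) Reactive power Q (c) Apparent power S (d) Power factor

Step 1 — Angular frequency: ω = 2π·f = 2π·1000 = 6283 rad/s.
Step 2 — Component impedances:
  Z1: Z = jωL = j·6283·0.0136 = 0 + j85.45 Ω
  Z2: Z = jωL = j·6283·0.00847 = 0 + j53.22 Ω
  Z3: Z = 1/(jωC) = -j/(ω·C) = 0 - j15.16 Ω
Step 3 — With the output port shorted to ground, the output series arm Z2 runs from the junction to ground; the shunt arm Z3 also runs from the junction to ground. They appear in parallel: Z3 || Z2 = 0 - j21.19 Ω.
Step 4 — Series with input arm Z1: Z_in = Z1 + (Z3 || Z2) = 0 + j64.26 Ω = 64.26∠90.0° Ω.
Step 5 — Source phasor: V = 94.2∠60.0° V = 47.1 + j81.58 V.
Step 6 — Current: I = V / Z = 1.27 - j0.733 A = 1.466∠-30.0° A.
Step 7 — Complex power: S = V·I* = 0 + j138.1 VA.
Step 8 — Real power: P = Re(S) = 0 W.
Step 9 — Reactive power: Q = Im(S) = 138.1 VAR.
Step 10 — Apparent power: |S| = 138.1 VA.
Step 11 — Power factor: PF = P/|S| = 0 (lagging).

(a) P = 0 W  (b) Q = 138.1 VAR  (c) S = 138.1 VA  (d) PF = 0 (lagging)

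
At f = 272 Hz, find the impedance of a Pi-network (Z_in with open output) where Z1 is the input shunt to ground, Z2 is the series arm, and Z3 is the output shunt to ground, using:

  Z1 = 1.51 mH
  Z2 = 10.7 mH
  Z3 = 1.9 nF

Step 1 — Angular frequency: ω = 2π·f = 2π·272 = 1709 rad/s.
Step 2 — Component impedances:
  Z1: Z = jωL = j·1709·0.00151 = 0 + j2.581 Ω
  Z2: Z = jωL = j·1709·0.0107 = 0 + j18.29 Ω
  Z3: Z = 1/(jωC) = -j/(ω·C) = 0 - j3.08e+05 Ω
Step 3 — With open output, the series arm Z2 and the output shunt Z3 appear in series to ground: Z2 + Z3 = 0 - j3.079e+05 Ω.
Step 4 — Parallel with input shunt Z1: Z_in = Z1 || (Z2 + Z3) = 0 + j2.581 Ω = 2.581∠90.0° Ω.

Z = 0 + j2.581 Ω = 2.581∠90.0° Ω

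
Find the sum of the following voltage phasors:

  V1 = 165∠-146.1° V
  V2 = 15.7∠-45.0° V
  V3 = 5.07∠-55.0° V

Step 1 — Convert each phasor to rectangular form:
  V1 = 165·(cos(-146.1°) + j·sin(-146.1°)) = -137 - j92.03 V
  V2 = 15.7·(cos(-45.0°) + j·sin(-45.0°)) = 11.1 - j11.1 V
  V3 = 5.07·(cos(-55.0°) + j·sin(-55.0°)) = 2.908 - j4.153 V
Step 2 — Sum components: V_total = -122.9 - j107.3 V.
Step 3 — Convert to polar: |V_total| = 163.2 V, ∠V_total = -138.9°.

V_total = 163.2∠-138.9° V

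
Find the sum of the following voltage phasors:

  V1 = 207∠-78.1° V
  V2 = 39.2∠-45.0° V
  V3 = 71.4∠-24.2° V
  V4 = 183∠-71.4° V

Step 1 — Convert each phasor to rectangular form:
  V1 = 207·(cos(-78.1°) + j·sin(-78.1°)) = 42.68 - j202.6 V
  V2 = 39.2·(cos(-45.0°) + j·sin(-45.0°)) = 27.72 - j27.72 V
  V3 = 71.4·(cos(-24.2°) + j·sin(-24.2°)) = 65.13 - j29.27 V
  V4 = 183·(cos(-71.4°) + j·sin(-71.4°)) = 58.37 - j173.4 V
Step 2 — Sum components: V_total = 193.9 - j433 V.
Step 3 — Convert to polar: |V_total| = 474.4 V, ∠V_total = -65.9°.

V_total = 474.4∠-65.9° V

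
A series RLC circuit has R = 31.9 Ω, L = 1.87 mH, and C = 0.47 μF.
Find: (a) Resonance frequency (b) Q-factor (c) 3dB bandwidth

Step 1 — Resonance condition Im(Z)=0 gives ω₀ = 1/√(LC).
Step 2 — ω₀ = 1/√(0.00187·4.7e-07) = 3.373e+04 rad/s.
Step 3 — f₀ = ω₀/(2π) = 5368 Hz.
Step 4 — Series Q: Q = ω₀L/R = 3.373e+04·0.00187/31.9 = 1.977.
Step 5 — 3dB bandwidth: Δω = ω₀/Q = 1.706e+04 rad/s; BW = Δω/(2π) = 2715 Hz.

(a) f₀ = 5368 Hz  (b) Q = 1.977  (c) BW = 2715 Hz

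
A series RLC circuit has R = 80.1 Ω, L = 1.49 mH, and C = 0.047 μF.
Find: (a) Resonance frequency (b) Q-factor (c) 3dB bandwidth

Step 1 — Resonance condition Im(Z)=0 gives ω₀ = 1/√(LC).
Step 2 — ω₀ = 1/√(0.00149·4.7e-08) = 1.195e+05 rad/s.
Step 3 — f₀ = ω₀/(2π) = 1.902e+04 Hz.
Step 4 — Series Q: Q = ω₀L/R = 1.195e+05·0.00149/80.1 = 2.223.
Step 5 — 3dB bandwidth: Δω = ω₀/Q = 5.376e+04 rad/s; BW = Δω/(2π) = 8556 Hz.

(a) f₀ = 1.902e+04 Hz  (b) Q = 2.223  (c) BW = 8556 Hz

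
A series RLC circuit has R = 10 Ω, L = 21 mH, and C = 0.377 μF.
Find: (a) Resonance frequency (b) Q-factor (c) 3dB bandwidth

Step 1 — Resonance condition Im(Z)=0 gives ω₀ = 1/√(LC).
Step 2 — ω₀ = 1/√(0.021·3.77e-07) = 1.124e+04 rad/s.
Step 3 — f₀ = ω₀/(2π) = 1789 Hz.
Step 4 — Series Q: Q = ω₀L/R = 1.124e+04·0.021/10 = 23.6.
Step 5 — 3dB bandwidth: Δω = ω₀/Q = 476.2 rad/s; BW = Δω/(2π) = 75.79 Hz.

(a) f₀ = 1789 Hz  (b) Q = 23.6  (c) BW = 75.79 Hz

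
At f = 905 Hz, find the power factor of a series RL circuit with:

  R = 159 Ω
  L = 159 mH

Step 1 — Angular frequency: ω = 2π·f = 2π·905 = 5686 rad/s.
Step 2 — Component impedances:
  R: Z = R = 159 Ω
  L: Z = jωL = j·5686·0.159 = 0 + j904.1 Ω
Step 3 — Series combination: Z_total = R + L = 159 + j904.1 Ω = 918∠80.0° Ω.
Step 4 — Power factor: PF = cos(φ) = Re(Z)/|Z| = 159/918 = 0.1732.
Step 5 — Type: Im(Z) = 904.1 ⇒ lagging (phase φ = 80.0°).

PF = 0.1732 (lagging, φ = 80.0°)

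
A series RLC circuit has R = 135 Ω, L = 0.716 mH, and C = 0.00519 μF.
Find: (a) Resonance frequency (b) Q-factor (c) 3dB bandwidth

Step 1 — Resonance: ω₀ = 1/√(LC) = 1/√(0.000716·5.19e-09) = 5.188e+05 rad/s.
Step 2 — f₀ = ω₀/(2π) = 8.256e+04 Hz.
Step 3 — Series Q: Q = ω₀L/R = 5.188e+05·0.000716/135 = 2.751.
Step 4 — Bandwidth: Δω = ω₀/Q = 1.885e+05 rad/s; BW = Δω/(2π) = 3.001e+04 Hz.

(a) f₀ = 8.256e+04 Hz  (b) Q = 2.751  (c) BW = 3.001e+04 Hz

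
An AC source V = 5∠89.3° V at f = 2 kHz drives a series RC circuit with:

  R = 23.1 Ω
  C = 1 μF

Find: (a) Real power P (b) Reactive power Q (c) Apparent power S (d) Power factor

Step 1 — Angular frequency: ω = 2π·f = 2π·2000 = 1.257e+04 rad/s.
Step 2 — Component impedances:
  R: Z = R = 23.1 Ω
  C: Z = 1/(jωC) = -j/(ω·C) = 0 - j79.58 Ω
Step 3 — Series combination: Z_total = R + C = 23.1 - j79.58 Ω = 82.86∠-73.8° Ω.
Step 4 — Source phasor: V = 5∠89.3° V = 0.06109 + j5 V.
Step 5 — Current: I = V / Z = -0.05774 + j0.01753 A = 0.06034∠163.1° A.
Step 6 — Complex power: S = V·I* = 0.08411 - j0.2897 VA.
Step 7 — Real power: P = Re(S) = 0.08411 W.
Step 8 — Reactive power: Q = Im(S) = -0.2897 VAR.
Step 9 — Apparent power: |S| = 0.3017 VA.
Step 10 — Power factor: PF = P/|S| = 0.2788 (leading).

(a) P = 0.08411 W  (b) Q = -0.2897 VAR  (c) S = 0.3017 VA  (d) PF = 0.2788 (leading)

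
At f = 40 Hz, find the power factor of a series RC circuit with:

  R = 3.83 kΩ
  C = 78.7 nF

Step 1 — Angular frequency: ω = 2π·f = 2π·40 = 251.3 rad/s.
Step 2 — Component impedances:
  R: Z = R = 3830 Ω
  C: Z = 1/(jωC) = -j/(ω·C) = 0 - j5.056e+04 Ω
Step 3 — Series combination: Z_total = R + C = 3830 - j5.056e+04 Ω = 5.07e+04∠-85.7° Ω.
Step 4 — Power factor: PF = cos(φ) = Re(Z)/|Z| = 3830/5.07e+04 = 0.07554.
Step 5 — Type: Im(Z) = -5.056e+04 ⇒ leading (phase φ = -85.7°).

PF = 0.07554 (leading, φ = -85.7°)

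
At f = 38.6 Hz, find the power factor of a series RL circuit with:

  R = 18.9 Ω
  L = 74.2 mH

Step 1 — Angular frequency: ω = 2π·f = 2π·38.6 = 242.5 rad/s.
Step 2 — Component impedances:
  R: Z = R = 18.9 Ω
  L: Z = jωL = j·242.5·0.0742 = 0 + j18 Ω
Step 3 — Series combination: Z_total = R + L = 18.9 + j18 Ω = 26.1∠43.6° Ω.
Step 4 — Power factor: PF = cos(φ) = Re(Z)/|Z| = 18.9/26.097 = 0.7242.
Step 5 — Type: Im(Z) = 18 ⇒ lagging (phase φ = 43.6°).

PF = 0.7242 (lagging, φ = 43.6°)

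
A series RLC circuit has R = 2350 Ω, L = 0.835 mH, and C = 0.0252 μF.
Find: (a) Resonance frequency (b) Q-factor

Step 1 — Resonance condition Im(Z)=0 gives ω₀ = 1/√(LC).
Step 2 — ω₀ = 1/√(0.000835·2.52e-08) = 2.18e+05 rad/s.
Step 3 — f₀ = ω₀/(2π) = 3.47e+04 Hz.
Step 4 — Series Q: Q = ω₀L/R = 2.18e+05·0.000835/2350 = 0.07746.

(a) f₀ = 3.47e+04 Hz  (b) Q = 0.07746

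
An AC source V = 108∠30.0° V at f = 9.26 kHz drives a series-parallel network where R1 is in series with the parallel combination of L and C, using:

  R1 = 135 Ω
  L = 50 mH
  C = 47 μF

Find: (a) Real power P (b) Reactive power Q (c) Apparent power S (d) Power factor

Step 1 — Angular frequency: ω = 2π·f = 2π·9260 = 5.818e+04 rad/s.
Step 2 — Component impedances:
  R1: Z = R = 135 Ω
  L: Z = jωL = j·5.818e+04·0.05 = 0 + j2909 Ω
  C: Z = 1/(jωC) = -j/(ω·C) = 0 - j0.3657 Ω
Step 3 — Parallel branch: L || C = 1/(1/L + 1/C) = 0 - j0.3657 Ω.
Step 4 — Series with R1: Z_total = R1 + (L || C) = 135 - j0.3657 Ω = 135∠-0.2° Ω.
Step 5 — Source phasor: V = 108∠30.0° V = 93.53 + j54 V.
Step 6 — Current: I = V / Z = 0.6917 + j0.4019 A = 0.8∠30.2° A.
Step 7 — Complex power: S = V·I* = 86.4 - j0.2341 VA.
Step 8 — Real power: P = Re(S) = 86.4 W.
Step 9 — Reactive power: Q = Im(S) = -0.2341 VAR.
Step 10 — Apparent power: |S| = 86.4 VA.
Step 11 — Power factor: PF = P/|S| = 1 (leading).

(a) P = 86.4 W  (b) Q = -0.2341 VAR  (c) S = 86.4 VA  (d) PF = 1 (leading)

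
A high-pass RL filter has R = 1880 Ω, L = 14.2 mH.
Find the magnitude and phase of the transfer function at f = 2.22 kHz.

Step 1 — Angular frequency: ω = 2π·2220 = 1.395e+04 rad/s.
Step 2 — Transfer function: H(jω) = jωL/(R + jωL).
Step 3 — Numerator jωL = j·198.1; denominator R + jωL = 1880 + j198.1.
Step 4 — H = 0.01098 + j0.1042.
Step 5 — Magnitude: |H| = 0.1048 (-19.6 dB); phase: φ = 84.0°.

|H| = 0.1048 (-19.6 dB), φ = 84.0°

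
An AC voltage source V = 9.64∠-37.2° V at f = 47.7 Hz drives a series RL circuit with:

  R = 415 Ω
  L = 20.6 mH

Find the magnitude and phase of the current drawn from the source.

Step 1 — Angular frequency: ω = 2π·f = 2π·47.7 = 299.7 rad/s.
Step 2 — Component impedances:
  R: Z = R = 415 Ω
  L: Z = jωL = j·299.7·0.0206 = 0 + j6.174 Ω
Step 3 — Series combination: Z_total = R + L = 415 + j6.174 Ω = 415∠0.9° Ω.
Step 4 — Source phasor: V = 9.64∠-37.2° V = 7.679 - j5.828 V.
Step 5 — Ohm's law: I = V / Z_total = (7.679 - j5.828) / (415 + j6.174) = 0.01829 - j0.01432 A.
Step 6 — Convert to polar: |I| = 0.02323 A, ∠I = -38.1°.

I = 0.02323∠-38.1° A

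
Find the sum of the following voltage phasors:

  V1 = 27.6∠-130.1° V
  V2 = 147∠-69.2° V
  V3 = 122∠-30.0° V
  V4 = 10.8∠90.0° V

Step 1 — Convert each phasor to rectangular form:
  V1 = 27.6·(cos(-130.1°) + j·sin(-130.1°)) = -17.78 - j21.11 V
  V2 = 147·(cos(-69.2°) + j·sin(-69.2°)) = 52.2 - j137.4 V
  V3 = 122·(cos(-30.0°) + j·sin(-30.0°)) = 105.7 - j61 V
  V4 = 10.8·(cos(90.0°) + j·sin(90.0°)) = 0 + j10.8 V
Step 2 — Sum components: V_total = 140.1 - j208.7 V.
Step 3 — Convert to polar: |V_total| = 251.4 V, ∠V_total = -56.1°.

V_total = 251.4∠-56.1° V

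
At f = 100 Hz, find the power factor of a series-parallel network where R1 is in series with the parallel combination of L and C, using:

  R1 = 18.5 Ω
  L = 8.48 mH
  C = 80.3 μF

Step 1 — Angular frequency: ω = 2π·f = 2π·100 = 628.3 rad/s.
Step 2 — Component impedances:
  R1: Z = R = 18.5 Ω
  L: Z = jωL = j·628.3·0.00848 = 0 + j5.328 Ω
  C: Z = 1/(jωC) = -j/(ω·C) = 0 - j19.82 Ω
Step 3 — Parallel branch: L || C = 1/(1/L + 1/C) = 0 + j7.287 Ω.
Step 4 — Series with R1: Z_total = R1 + (L || C) = 18.5 + j7.287 Ω = 19.88∠21.5° Ω.
Step 5 — Power factor: PF = cos(φ) = Re(Z)/|Z| = 18.5/19.883 = 0.9304.
Step 6 — Type: Im(Z) = 7.287 ⇒ lagging (phase φ = 21.5°).

PF = 0.9304 (lagging, φ = 21.5°)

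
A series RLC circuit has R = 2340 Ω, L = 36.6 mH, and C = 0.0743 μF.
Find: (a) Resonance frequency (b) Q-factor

Step 1 — Resonance condition Im(Z)=0 gives ω₀ = 1/√(LC).
Step 2 — ω₀ = 1/√(0.0366·7.43e-08) = 1.918e+04 rad/s.
Step 3 — f₀ = ω₀/(2π) = 3052 Hz.
Step 4 — Series Q: Q = ω₀L/R = 1.918e+04·0.0366/2340 = 0.2999.

(a) f₀ = 3052 Hz  (b) Q = 0.2999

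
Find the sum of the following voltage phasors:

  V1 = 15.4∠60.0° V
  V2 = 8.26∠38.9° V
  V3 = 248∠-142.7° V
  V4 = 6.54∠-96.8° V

Step 1 — Convert each phasor to rectangular form:
  V1 = 15.4·(cos(60.0°) + j·sin(60.0°)) = 7.7 + j13.34 V
  V2 = 8.26·(cos(38.9°) + j·sin(38.9°)) = 6.428 + j5.187 V
  V3 = 248·(cos(-142.7°) + j·sin(-142.7°)) = -197.3 - j150.3 V
  V4 = 6.54·(cos(-96.8°) + j·sin(-96.8°)) = -0.7744 - j6.494 V
Step 2 — Sum components: V_total = -183.9 - j138.3 V.
Step 3 — Convert to polar: |V_total| = 230.1 V, ∠V_total = -143.1°.

V_total = 230.1∠-143.1° V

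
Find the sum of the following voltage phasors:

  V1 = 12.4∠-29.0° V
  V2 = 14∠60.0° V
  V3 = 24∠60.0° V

Step 1 — Convert each phasor to rectangular form:
  V1 = 12.4·(cos(-29.0°) + j·sin(-29.0°)) = 10.85 - j6.012 V
  V2 = 14·(cos(60.0°) + j·sin(60.0°)) = 7 + j12.12 V
  V3 = 24·(cos(60.0°) + j·sin(60.0°)) = 12 + j20.78 V
Step 2 — Sum components: V_total = 29.85 + j26.9 V.
Step 3 — Convert to polar: |V_total| = 40.18 V, ∠V_total = 42.0°.

V_total = 40.18∠42.0° V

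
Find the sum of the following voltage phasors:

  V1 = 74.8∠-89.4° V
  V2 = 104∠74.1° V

Step 1 — Convert each phasor to rectangular form:
  V1 = 74.8·(cos(-89.4°) + j·sin(-89.4°)) = 0.7833 - j74.8 V
  V2 = 104·(cos(74.1°) + j·sin(74.1°)) = 28.49 + j100 V
Step 2 — Sum components: V_total = 29.28 + j25.23 V.
Step 3 — Convert to polar: |V_total| = 38.64 V, ∠V_total = 40.8°.

V_total = 38.64∠40.8° V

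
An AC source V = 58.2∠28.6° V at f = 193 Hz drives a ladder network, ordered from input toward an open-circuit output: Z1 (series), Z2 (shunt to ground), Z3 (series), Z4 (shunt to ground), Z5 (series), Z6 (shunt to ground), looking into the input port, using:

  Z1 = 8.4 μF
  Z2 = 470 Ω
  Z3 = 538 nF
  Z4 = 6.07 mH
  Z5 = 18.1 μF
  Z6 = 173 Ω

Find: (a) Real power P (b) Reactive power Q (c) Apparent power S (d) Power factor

Step 1 — Angular frequency: ω = 2π·f = 2π·193 = 1213 rad/s.
Step 2 — Component impedances:
  Z1: Z = 1/(jωC) = -j/(ω·C) = 0 - j98.17 Ω
  Z2: Z = R = 470 Ω
  Z3: Z = 1/(jωC) = -j/(ω·C) = 0 - j1533 Ω
  Z4: Z = jωL = j·1213·0.00607 = 0 + j7.361 Ω
  Z5: Z = 1/(jωC) = -j/(ω·C) = 0 - j45.56 Ω
  Z6: Z = R = 173 Ω
Step 3 — Ladder network (open output): work backward from the far end, alternating series and parallel combinations. Z_in = 429.2 - j230.4 Ω = 487.2∠-28.2° Ω.
Step 4 — Source phasor: V = 58.2∠28.6° V = 51.1 + j27.86 V.
Step 5 — Current: I = V / Z = 0.06537 + j0.1 A = 0.1195∠56.8° A.
Step 6 — Complex power: S = V·I* = 6.126 - j3.289 VA.
Step 7 — Real power: P = Re(S) = 6.126 W.
Step 8 — Reactive power: Q = Im(S) = -3.289 VAR.
Step 9 — Apparent power: |S| = 6.953 VA.
Step 10 — Power factor: PF = P/|S| = 0.8811 (leading).

(a) P = 6.126 W  (b) Q = -3.289 VAR  (c) S = 6.953 VA  (d) PF = 0.8811 (leading)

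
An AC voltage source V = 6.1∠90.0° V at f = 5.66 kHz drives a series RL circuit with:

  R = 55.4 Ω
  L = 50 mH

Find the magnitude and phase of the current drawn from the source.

Step 1 — Angular frequency: ω = 2π·f = 2π·5660 = 3.556e+04 rad/s.
Step 2 — Component impedances:
  R: Z = R = 55.4 Ω
  L: Z = jωL = j·3.556e+04·0.05 = 0 + j1778 Ω
Step 3 — Series combination: Z_total = R + L = 55.4 + j1778 Ω = 1779∠88.2° Ω.
Step 4 — Source phasor: V = 6.1∠90.0° V = 0 + j6.1 V.
Step 5 — Ohm's law: I = V / Z_total = (0 + j6.1) / (55.4 + j1778) = 0.003427 + j0.0001068 A.
Step 6 — Convert to polar: |I| = 0.003429 A, ∠I = 1.8°.

I = 0.003429∠1.8° A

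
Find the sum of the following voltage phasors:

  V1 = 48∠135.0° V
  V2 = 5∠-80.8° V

Step 1 — Convert each phasor to rectangular form:
  V1 = 48·(cos(135.0°) + j·sin(135.0°)) = -33.94 + j33.94 V
  V2 = 5·(cos(-80.8°) + j·sin(-80.8°)) = 0.7994 - j4.936 V
Step 2 — Sum components: V_total = -33.14 + j29.01 V.
Step 3 — Convert to polar: |V_total| = 44.04 V, ∠V_total = 138.8°.

V_total = 44.04∠138.8° V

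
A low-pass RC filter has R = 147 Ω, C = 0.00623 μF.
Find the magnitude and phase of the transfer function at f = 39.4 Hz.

Step 1 — Angular frequency: ω = 2π·39.4 = 247.6 rad/s.
Step 2 — Transfer function: H(jω) = 1/(1 + jωRC).
Step 3 — Denominator: 1 + jωRC = 1 + j·247.6·147·6.23e-09 = 1 + j0.0002267.
Step 4 — H = 1 - j0.0002267.
Step 5 — Magnitude: |H| = 1 (-0.0 dB); phase: φ = -0.0°.

|H| = 1 (-0.0 dB), φ = -0.0°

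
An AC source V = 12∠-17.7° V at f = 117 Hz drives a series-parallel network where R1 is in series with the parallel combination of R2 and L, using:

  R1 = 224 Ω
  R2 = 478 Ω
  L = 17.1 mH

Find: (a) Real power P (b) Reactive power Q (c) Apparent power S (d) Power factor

Step 1 — Angular frequency: ω = 2π·f = 2π·117 = 735.1 rad/s.
Step 2 — Component impedances:
  R1: Z = R = 224 Ω
  R2: Z = R = 478 Ω
  L: Z = jωL = j·735.1·0.0171 = 0 + j12.57 Ω
Step 3 — Parallel branch: R2 || L = 1/(1/R2 + 1/L) = 0.3304 + j12.56 Ω.
Step 4 — Series with R1: Z_total = R1 + (R2 || L) = 224.3 + j12.56 Ω = 224.7∠3.2° Ω.
Step 5 — Source phasor: V = 12∠-17.7° V = 11.43 - j3.648 V.
Step 6 — Current: I = V / Z = 0.04989 - j0.01906 A = 0.05341∠-20.9° A.
Step 7 — Complex power: S = V·I* = 0.6399 + j0.03583 VA.
Step 8 — Real power: P = Re(S) = 0.6399 W.
Step 9 — Reactive power: Q = Im(S) = 0.03583 VAR.
Step 10 — Apparent power: |S| = 0.6409 VA.
Step 11 — Power factor: PF = P/|S| = 0.9984 (lagging).

(a) P = 0.6399 W  (b) Q = 0.03583 VAR  (c) S = 0.6409 VA  (d) PF = 0.9984 (lagging)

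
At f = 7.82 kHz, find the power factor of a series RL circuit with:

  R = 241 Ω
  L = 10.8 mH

Step 1 — Angular frequency: ω = 2π·f = 2π·7820 = 4.913e+04 rad/s.
Step 2 — Component impedances:
  R: Z = R = 241 Ω
  L: Z = jωL = j·4.913e+04·0.0108 = 0 + j530.7 Ω
Step 3 — Series combination: Z_total = R + L = 241 + j530.7 Ω = 582.8∠65.6° Ω.
Step 4 — Power factor: PF = cos(φ) = Re(Z)/|Z| = 241/582.8 = 0.4135.
Step 5 — Type: Im(Z) = 530.7 ⇒ lagging (phase φ = 65.6°).

PF = 0.4135 (lagging, φ = 65.6°)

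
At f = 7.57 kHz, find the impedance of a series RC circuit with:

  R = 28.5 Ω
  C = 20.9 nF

Step 1 — Angular frequency: ω = 2π·f = 2π·7570 = 4.756e+04 rad/s.
Step 2 — Component impedances:
  R: Z = R = 28.5 Ω
  C: Z = 1/(jωC) = -j/(ω·C) = 0 - j1006 Ω
Step 3 — Series combination: Z_total = R + C = 28.5 - j1006 Ω = 1006∠-88.4° Ω.

Z = 28.5 - j1006 Ω = 1006∠-88.4° Ω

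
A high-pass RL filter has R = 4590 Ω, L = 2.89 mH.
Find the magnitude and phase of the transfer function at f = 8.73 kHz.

Step 1 — Angular frequency: ω = 2π·8730 = 5.485e+04 rad/s.
Step 2 — Transfer function: H(jω) = jωL/(R + jωL).
Step 3 — Numerator jωL = j·158.5; denominator R + jωL = 4590 + j158.5.
Step 4 — H = 0.001191 + j0.0345.
Step 5 — Magnitude: |H| = 0.03452 (-29.2 dB); phase: φ = 88.0°.

|H| = 0.03452 (-29.2 dB), φ = 88.0°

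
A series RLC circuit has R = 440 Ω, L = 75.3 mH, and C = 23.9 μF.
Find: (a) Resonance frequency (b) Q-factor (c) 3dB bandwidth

Step 1 — Resonance: ω₀ = 1/√(LC) = 1/√(0.0753·2.39e-05) = 745.4 rad/s.
Step 2 — f₀ = ω₀/(2π) = 118.6 Hz.
Step 3 — Series Q: Q = ω₀L/R = 745.4·0.0753/440 = 0.1276.
Step 4 — Bandwidth: Δω = ω₀/Q = 5843 rad/s; BW = Δω/(2π) = 930 Hz.

(a) f₀ = 118.6 Hz  (b) Q = 0.1276  (c) BW = 930 Hz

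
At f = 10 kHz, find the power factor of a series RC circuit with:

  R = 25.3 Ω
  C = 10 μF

Step 1 — Angular frequency: ω = 2π·f = 2π·1e+04 = 6.283e+04 rad/s.
Step 2 — Component impedances:
  R: Z = R = 25.3 Ω
  C: Z = 1/(jωC) = -j/(ω·C) = 0 - j1.592 Ω
Step 3 — Series combination: Z_total = R + C = 25.3 - j1.592 Ω = 25.35∠-3.6° Ω.
Step 4 — Power factor: PF = cos(φ) = Re(Z)/|Z| = 25.3/25.35 = 0.998.
Step 5 — Type: Im(Z) = -1.592 ⇒ leading (phase φ = -3.6°).

PF = 0.998 (leading, φ = -3.6°)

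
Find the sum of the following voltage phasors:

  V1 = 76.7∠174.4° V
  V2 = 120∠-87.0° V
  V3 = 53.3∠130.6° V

Step 1 — Convert each phasor to rectangular form:
  V1 = 76.7·(cos(174.4°) + j·sin(174.4°)) = -76.33 + j7.485 V
  V2 = 120·(cos(-87.0°) + j·sin(-87.0°)) = 6.28 - j119.8 V
  V3 = 53.3·(cos(130.6°) + j·sin(130.6°)) = -34.69 + j40.47 V
Step 2 — Sum components: V_total = -104.7 - j71.88 V.
Step 3 — Convert to polar: |V_total| = 127 V, ∠V_total = -145.5°.

V_total = 127∠-145.5° V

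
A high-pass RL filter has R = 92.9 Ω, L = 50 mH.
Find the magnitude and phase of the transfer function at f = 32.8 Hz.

Step 1 — Angular frequency: ω = 2π·32.8 = 206.1 rad/s.
Step 2 — Transfer function: H(jω) = jωL/(R + jωL).
Step 3 — Numerator jωL = j·10.3; denominator R + jωL = 92.9 + j10.3.
Step 4 — H = 0.01215 + j0.1096.
Step 5 — Magnitude: |H| = 0.1102 (-19.2 dB); phase: φ = 83.7°.

|H| = 0.1102 (-19.2 dB), φ = 83.7°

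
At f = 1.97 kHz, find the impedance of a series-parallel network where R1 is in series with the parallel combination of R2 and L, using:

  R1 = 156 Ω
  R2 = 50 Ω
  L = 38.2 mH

Step 1 — Angular frequency: ω = 2π·f = 2π·1970 = 1.238e+04 rad/s.
Step 2 — Component impedances:
  R1: Z = R = 156 Ω
  R2: Z = R = 50 Ω
  L: Z = jωL = j·1.238e+04·0.0382 = 0 + j472.8 Ω
Step 3 — Parallel branch: R2 || L = 1/(1/R2 + 1/L) = 49.45 + j5.229 Ω.
Step 4 — Series with R1: Z_total = R1 + (R2 || L) = 205.4 + j5.229 Ω = 205.5∠1.5° Ω.

Z = 205.4 + j5.229 Ω = 205.5∠1.5° Ω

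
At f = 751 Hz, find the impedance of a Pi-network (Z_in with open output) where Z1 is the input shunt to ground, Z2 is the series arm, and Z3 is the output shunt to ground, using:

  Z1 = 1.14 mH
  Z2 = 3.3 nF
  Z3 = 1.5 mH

Step 1 — Angular frequency: ω = 2π·f = 2π·751 = 4719 rad/s.
Step 2 — Component impedances:
  Z1: Z = jωL = j·4719·0.00114 = 0 + j5.379 Ω
  Z2: Z = 1/(jωC) = -j/(ω·C) = 0 - j6.422e+04 Ω
  Z3: Z = jωL = j·4719·0.0015 = 0 + j7.078 Ω
Step 3 — With open output, the series arm Z2 and the output shunt Z3 appear in series to ground: Z2 + Z3 = 0 - j6.421e+04 Ω.
Step 4 — Parallel with input shunt Z1: Z_in = Z1 || (Z2 + Z3) = 0 + j5.38 Ω = 5.38∠90.0° Ω.

Z = 0 + j5.38 Ω = 5.38∠90.0° Ω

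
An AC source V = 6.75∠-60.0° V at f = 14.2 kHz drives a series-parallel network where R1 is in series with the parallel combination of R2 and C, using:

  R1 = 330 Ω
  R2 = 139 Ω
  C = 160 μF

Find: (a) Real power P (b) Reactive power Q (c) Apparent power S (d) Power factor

Step 1 — Angular frequency: ω = 2π·f = 2π·1.42e+04 = 8.922e+04 rad/s.
Step 2 — Component impedances:
  R1: Z = R = 330 Ω
  R2: Z = R = 139 Ω
  C: Z = 1/(jωC) = -j/(ω·C) = 0 - j0.07005 Ω
Step 3 — Parallel branch: R2 || C = 1/(1/R2 + 1/C) = 3.53e-05 - j0.07005 Ω.
Step 4 — Series with R1: Z_total = R1 + (R2 || C) = 330 - j0.07005 Ω = 330∠-0.0° Ω.
Step 5 — Source phasor: V = 6.75∠-60.0° V = 3.375 - j5.846 V.
Step 6 — Current: I = V / Z = 0.01023 - j0.01771 A = 0.02045∠-60.0° A.
Step 7 — Complex power: S = V·I* = 0.1381 - j2.931e-05 VA.
Step 8 — Real power: P = Re(S) = 0.1381 W.
Step 9 — Reactive power: Q = Im(S) = -2.931e-05 VAR.
Step 10 — Apparent power: |S| = 0.1381 VA.
Step 11 — Power factor: PF = P/|S| = 1 (leading).

(a) P = 0.1381 W  (b) Q = -2.931e-05 VAR  (c) S = 0.1381 VA  (d) PF = 1 (leading)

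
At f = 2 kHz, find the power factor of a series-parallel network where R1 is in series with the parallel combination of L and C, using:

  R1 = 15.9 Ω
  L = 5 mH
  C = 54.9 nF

Step 1 — Angular frequency: ω = 2π·f = 2π·2000 = 1.257e+04 rad/s.
Step 2 — Component impedances:
  R1: Z = R = 15.9 Ω
  L: Z = jωL = j·1.257e+04·0.005 = 0 + j62.83 Ω
  C: Z = 1/(jωC) = -j/(ω·C) = 0 - j1449 Ω
Step 3 — Parallel branch: L || C = 1/(1/L + 1/C) = 0 + j65.68 Ω.
Step 4 — Series with R1: Z_total = R1 + (L || C) = 15.9 + j65.68 Ω = 67.58∠76.4° Ω.
Step 5 — Power factor: PF = cos(φ) = Re(Z)/|Z| = 15.9/67.58 = 0.2353.
Step 6 — Type: Im(Z) = 65.68 ⇒ lagging (phase φ = 76.4°).

PF = 0.2353 (lagging, φ = 76.4°)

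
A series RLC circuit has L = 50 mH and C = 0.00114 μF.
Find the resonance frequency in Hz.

Step 1 — Resonance condition Im(Z)=0 gives ω₀ = 1/√(LC).
Step 2 — ω₀ = 1/√(0.05·1.14e-09) = 1.325e+05 rad/s.
Step 3 — f₀ = ω₀/(2π) = 2.108e+04 Hz.

f₀ = 2.108e+04 Hz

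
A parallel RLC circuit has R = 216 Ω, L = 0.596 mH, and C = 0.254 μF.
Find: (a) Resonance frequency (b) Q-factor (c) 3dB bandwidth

Step 1 — Resonance: ω₀ = 1/√(LC) = 1/√(0.000596·2.54e-07) = 8.128e+04 rad/s.
Step 2 — f₀ = ω₀/(2π) = 1.294e+04 Hz.
Step 3 — Parallel Q: Q = R/(ω₀L) = 216/(8.128e+04·0.000596) = 4.459.
Step 4 — Bandwidth: Δω = ω₀/Q = 1.823e+04 rad/s; BW = Δω/(2π) = 2901 Hz.

(a) f₀ = 1.294e+04 Hz  (b) Q = 4.459  (c) BW = 2901 Hz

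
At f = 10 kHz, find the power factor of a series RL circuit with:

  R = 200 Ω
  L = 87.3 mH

Step 1 — Angular frequency: ω = 2π·f = 2π·1e+04 = 6.283e+04 rad/s.
Step 2 — Component impedances:
  R: Z = R = 200 Ω
  L: Z = jωL = j·6.283e+04·0.0873 = 0 + j5485 Ω
Step 3 — Series combination: Z_total = R + L = 200 + j5485 Ω = 5489∠87.9° Ω.
Step 4 — Power factor: PF = cos(φ) = Re(Z)/|Z| = 200/5489 = 0.03644.
Step 5 — Type: Im(Z) = 5485 ⇒ lagging (phase φ = 87.9°).

PF = 0.03644 (lagging, φ = 87.9°)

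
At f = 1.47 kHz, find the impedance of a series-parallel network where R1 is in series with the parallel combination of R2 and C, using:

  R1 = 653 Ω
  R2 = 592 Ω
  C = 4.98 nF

Step 1 — Angular frequency: ω = 2π·f = 2π·1470 = 9236 rad/s.
Step 2 — Component impedances:
  R1: Z = R = 653 Ω
  R2: Z = R = 592 Ω
  C: Z = 1/(jωC) = -j/(ω·C) = 0 - j2.174e+04 Ω
Step 3 — Parallel branch: R2 || C = 1/(1/R2 + 1/C) = 591.6 - j16.11 Ω.
Step 4 — Series with R1: Z_total = R1 + (R2 || C) = 1245 - j16.11 Ω = 1245∠-0.7° Ω.

Z = 1245 - j16.11 Ω = 1245∠-0.7° Ω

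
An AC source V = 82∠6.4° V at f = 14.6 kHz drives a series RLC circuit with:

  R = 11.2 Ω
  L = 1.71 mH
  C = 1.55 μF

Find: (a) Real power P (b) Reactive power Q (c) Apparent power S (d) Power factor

Step 1 — Angular frequency: ω = 2π·f = 2π·1.46e+04 = 9.173e+04 rad/s.
Step 2 — Component impedances:
  R: Z = R = 11.2 Ω
  L: Z = jωL = j·9.173e+04·0.00171 = 0 + j156.9 Ω
  C: Z = 1/(jωC) = -j/(ω·C) = 0 - j7.033 Ω
Step 3 — Series combination: Z_total = R + L + C = 11.2 + j149.8 Ω = 150.3∠85.7° Ω.
Step 4 — Source phasor: V = 82∠6.4° V = 81.49 + j9.14 V.
Step 5 — Current: I = V / Z = 0.1011 - j0.5363 A = 0.5458∠-79.3° A.
Step 6 — Complex power: S = V·I* = 3.336 + j44.63 VA.
Step 7 — Real power: P = Re(S) = 3.336 W.
Step 8 — Reactive power: Q = Im(S) = 44.63 VAR.
Step 9 — Apparent power: |S| = 44.75 VA.
Step 10 — Power factor: PF = P/|S| = 0.07454 (lagging).

(a) P = 3.336 W  (b) Q = 44.63 VAR  (c) S = 44.75 VA  (d) PF = 0.07454 (lagging)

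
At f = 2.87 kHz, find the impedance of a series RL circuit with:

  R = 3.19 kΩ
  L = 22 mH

Step 1 — Angular frequency: ω = 2π·f = 2π·2870 = 1.803e+04 rad/s.
Step 2 — Component impedances:
  R: Z = R = 3190 Ω
  L: Z = jωL = j·1.803e+04·0.022 = 0 + j396.7 Ω
Step 3 — Series combination: Z_total = R + L = 3190 + j396.7 Ω = 3215∠7.1° Ω.

Z = 3190 + j396.7 Ω = 3215∠7.1° Ω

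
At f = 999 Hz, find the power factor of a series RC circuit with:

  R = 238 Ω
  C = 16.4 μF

Step 1 — Angular frequency: ω = 2π·f = 2π·999 = 6277 rad/s.
Step 2 — Component impedances:
  R: Z = R = 238 Ω
  C: Z = 1/(jωC) = -j/(ω·C) = 0 - j9.714 Ω
Step 3 — Series combination: Z_total = R + C = 238 - j9.714 Ω = 238.2∠-2.3° Ω.
Step 4 — Power factor: PF = cos(φ) = Re(Z)/|Z| = 238/238.2 = 0.9992.
Step 5 — Type: Im(Z) = -9.714 ⇒ leading (phase φ = -2.3°).

PF = 0.9992 (leading, φ = -2.3°)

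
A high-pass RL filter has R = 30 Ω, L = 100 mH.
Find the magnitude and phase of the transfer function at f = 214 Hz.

Step 1 — Angular frequency: ω = 2π·214 = 1345 rad/s.
Step 2 — Transfer function: H(jω) = jωL/(R + jωL).
Step 3 — Numerator jωL = j·134.5; denominator R + jωL = 30 + j134.5.
Step 4 — H = 0.9526 + j0.2125.
Step 5 — Magnitude: |H| = 0.976 (-0.2 dB); phase: φ = 12.6°.

|H| = 0.976 (-0.2 dB), φ = 12.6°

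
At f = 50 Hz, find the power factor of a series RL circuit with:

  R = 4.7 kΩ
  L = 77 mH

Step 1 — Angular frequency: ω = 2π·f = 2π·50 = 314.2 rad/s.
Step 2 — Component impedances:
  R: Z = R = 4700 Ω
  L: Z = jωL = j·314.2·0.077 = 0 + j24.19 Ω
Step 3 — Series combination: Z_total = R + L = 4700 + j24.19 Ω = 4700∠0.3° Ω.
Step 4 — Power factor: PF = cos(φ) = Re(Z)/|Z| = 4700/4700 = 1.
Step 5 — Type: Im(Z) = 24.19 ⇒ lagging (phase φ = 0.3°).

PF = 1 (lagging, φ = 0.3°)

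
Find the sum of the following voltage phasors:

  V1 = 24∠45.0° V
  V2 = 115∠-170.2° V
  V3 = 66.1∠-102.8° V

Step 1 — Convert each phasor to rectangular form:
  V1 = 24·(cos(45.0°) + j·sin(45.0°)) = 16.97 + j16.97 V
  V2 = 115·(cos(-170.2°) + j·sin(-170.2°)) = -113.3 - j19.57 V
  V3 = 66.1·(cos(-102.8°) + j·sin(-102.8°)) = -14.64 - j64.46 V
Step 2 — Sum components: V_total = -111 - j67.06 V.
Step 3 — Convert to polar: |V_total| = 129.7 V, ∠V_total = -148.9°.

V_total = 129.7∠-148.9° V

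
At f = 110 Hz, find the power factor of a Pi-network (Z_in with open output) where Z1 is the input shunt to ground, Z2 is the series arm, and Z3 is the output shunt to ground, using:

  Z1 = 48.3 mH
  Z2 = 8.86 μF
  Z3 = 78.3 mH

Step 1 — Angular frequency: ω = 2π·f = 2π·110 = 691.2 rad/s.
Step 2 — Component impedances:
  Z1: Z = jωL = j·691.2·0.0483 = 0 + j33.38 Ω
  Z2: Z = 1/(jωC) = -j/(ω·C) = 0 - j163.3 Ω
  Z3: Z = jωL = j·691.2·0.0783 = 0 + j54.12 Ω
Step 3 — With open output, the series arm Z2 and the output shunt Z3 appear in series to ground: Z2 + Z3 = 0 - j109.2 Ω.
Step 4 — Parallel with input shunt Z1: Z_in = Z1 || (Z2 + Z3) = 0 + j48.08 Ω = 48.08∠90.0° Ω.
Step 5 — Power factor: PF = cos(φ) = Re(Z)/|Z| = -0/48.08 = -0.
Step 6 — Type: Im(Z) = 48.08 ⇒ lagging (phase φ = 90.0°).

PF = -0 (lagging, φ = 90.0°)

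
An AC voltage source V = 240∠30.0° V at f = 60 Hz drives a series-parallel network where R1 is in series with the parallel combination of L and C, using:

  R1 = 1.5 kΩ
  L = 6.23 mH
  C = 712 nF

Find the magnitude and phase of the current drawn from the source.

Step 1 — Angular frequency: ω = 2π·f = 2π·60 = 377 rad/s.
Step 2 — Component impedances:
  R1: Z = R = 1500 Ω
  L: Z = jωL = j·377·0.00623 = 0 + j2.349 Ω
  C: Z = 1/(jωC) = -j/(ω·C) = 0 - j3726 Ω
Step 3 — Parallel branch: L || C = 1/(1/L + 1/C) = 0 + j2.35 Ω.
Step 4 — Series with R1: Z_total = R1 + (L || C) = 1500 + j2.35 Ω = 1500∠0.1° Ω.
Step 5 — Source phasor: V = 240∠30.0° V = 207.8 + j120 V.
Step 6 — Ohm's law: I = V / Z_total = (207.8 + j120) / (1500 + j2.35) = 0.1387 + j0.07978 A.
Step 7 — Convert to polar: |I| = 0.16 A, ∠I = 29.9°.

I = 0.16∠29.9° A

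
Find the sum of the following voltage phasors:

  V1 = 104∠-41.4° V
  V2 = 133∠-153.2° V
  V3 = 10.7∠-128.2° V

Step 1 — Convert each phasor to rectangular form:
  V1 = 104·(cos(-41.4°) + j·sin(-41.4°)) = 78.01 - j68.78 V
  V2 = 133·(cos(-153.2°) + j·sin(-153.2°)) = -118.7 - j59.97 V
  V3 = 10.7·(cos(-128.2°) + j·sin(-128.2°)) = -6.617 - j8.409 V
Step 2 — Sum components: V_total = -47.32 - j137.2 V.
Step 3 — Convert to polar: |V_total| = 145.1 V, ∠V_total = -109.0°.

V_total = 145.1∠-109.0° V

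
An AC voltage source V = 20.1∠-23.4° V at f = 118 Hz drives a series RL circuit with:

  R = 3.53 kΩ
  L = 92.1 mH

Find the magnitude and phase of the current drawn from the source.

Step 1 — Angular frequency: ω = 2π·f = 2π·118 = 741.4 rad/s.
Step 2 — Component impedances:
  R: Z = R = 3530 Ω
  L: Z = jωL = j·741.4·0.0921 = 0 + j68.28 Ω
Step 3 — Series combination: Z_total = R + L = 3530 + j68.28 Ω = 3531∠1.1° Ω.
Step 4 — Source phasor: V = 20.1∠-23.4° V = 18.45 - j7.983 V.
Step 5 — Ohm's law: I = V / Z_total = (18.45 - j7.983) / (3530 + j68.28) = 0.00518 - j0.002362 A.
Step 6 — Convert to polar: |I| = 0.005693 A, ∠I = -24.5°.

I = 0.005693∠-24.5° A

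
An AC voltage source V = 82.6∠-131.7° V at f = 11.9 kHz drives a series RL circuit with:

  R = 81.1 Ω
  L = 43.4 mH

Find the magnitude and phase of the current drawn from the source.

Step 1 — Angular frequency: ω = 2π·f = 2π·1.19e+04 = 7.477e+04 rad/s.
Step 2 — Component impedances:
  R: Z = R = 81.1 Ω
  L: Z = jωL = j·7.477e+04·0.0434 = 0 + j3245 Ω
Step 3 — Series combination: Z_total = R + L = 81.1 + j3245 Ω = 3246∠88.6° Ω.
Step 4 — Source phasor: V = 82.6∠-131.7° V = -54.95 - j61.67 V.
Step 5 — Ohm's law: I = V / Z_total = (-54.95 - j61.67) / (81.1 + j3245) = -0.01942 + j0.01645 A.
Step 6 — Convert to polar: |I| = 0.02545 A, ∠I = 139.7°.

I = 0.02545∠139.7° A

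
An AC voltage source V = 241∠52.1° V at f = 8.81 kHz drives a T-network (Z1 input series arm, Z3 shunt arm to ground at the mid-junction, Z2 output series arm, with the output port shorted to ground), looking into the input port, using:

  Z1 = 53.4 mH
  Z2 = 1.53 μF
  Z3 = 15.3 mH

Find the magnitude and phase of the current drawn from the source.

Step 1 — Angular frequency: ω = 2π·f = 2π·8810 = 5.535e+04 rad/s.
Step 2 — Component impedances:
  Z1: Z = jωL = j·5.535e+04·0.0534 = 0 + j2956 Ω
  Z2: Z = 1/(jωC) = -j/(ω·C) = 0 - j11.81 Ω
  Z3: Z = jωL = j·5.535e+04·0.0153 = 0 + j846.9 Ω
Step 3 — With the output port shorted to ground, the output series arm Z2 runs from the junction to ground; the shunt arm Z3 also runs from the junction to ground. They appear in parallel: Z3 || Z2 = 0 - j11.97 Ω.
Step 4 — Series with input arm Z1: Z_in = Z1 + (Z3 || Z2) = 0 + j2944 Ω = 2944∠90.0° Ω.
Step 5 — Source phasor: V = 241∠52.1° V = 148 + j190.2 V.
Step 6 — Ohm's law: I = V / Z_total = (148 + j190.2) / (0 + j2944) = 0.0646 - j0.05029 A.
Step 7 — Convert to polar: |I| = 0.08186 A, ∠I = -37.9°.

I = 0.08186∠-37.9° A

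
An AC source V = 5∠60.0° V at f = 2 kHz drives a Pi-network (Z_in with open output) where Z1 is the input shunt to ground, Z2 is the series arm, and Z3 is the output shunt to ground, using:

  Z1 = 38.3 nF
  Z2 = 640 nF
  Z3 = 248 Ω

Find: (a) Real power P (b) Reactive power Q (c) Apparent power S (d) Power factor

Step 1 — Angular frequency: ω = 2π·f = 2π·2000 = 1.257e+04 rad/s.
Step 2 — Component impedances:
  Z1: Z = 1/(jωC) = -j/(ω·C) = 0 - j2078 Ω
  Z2: Z = 1/(jωC) = -j/(ω·C) = 0 - j124.3 Ω
  Z3: Z = R = 248 Ω
Step 3 — With open output, the series arm Z2 and the output shunt Z3 appear in series to ground: Z2 + Z3 = 248 - j124.3 Ω.
Step 4 — Parallel with input shunt Z1: Z_in = Z1 || (Z2 + Z3) = 218 - j141.9 Ω = 260.1∠-33.1° Ω.
Step 5 — Source phasor: V = 5∠60.0° V = 2.5 + j4.33 V.
Step 6 — Current: I = V / Z = -0.001024 + j0.01919 A = 0.01922∠93.1° A.
Step 7 — Complex power: S = V·I* = 0.08056 - j0.05242 VA.
Step 8 — Real power: P = Re(S) = 0.08056 W.
Step 9 — Reactive power: Q = Im(S) = -0.05242 VAR.
Step 10 — Apparent power: |S| = 0.09611 VA.
Step 11 — Power factor: PF = P/|S| = 0.8382 (leading).

(a) P = 0.08056 W  (b) Q = -0.05242 VAR  (c) S = 0.09611 VA  (d) PF = 0.8382 (leading)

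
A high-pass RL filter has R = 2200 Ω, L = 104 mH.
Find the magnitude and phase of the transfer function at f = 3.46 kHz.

Step 1 — Angular frequency: ω = 2π·3460 = 2.174e+04 rad/s.
Step 2 — Transfer function: H(jω) = jωL/(R + jωL).
Step 3 — Numerator jωL = j·2261; denominator R + jωL = 2200 + j2261.
Step 4 — H = 0.5137 + j0.4998.
Step 5 — Magnitude: |H| = 0.7167 (-2.9 dB); phase: φ = 44.2°.

|H| = 0.7167 (-2.9 dB), φ = 44.2°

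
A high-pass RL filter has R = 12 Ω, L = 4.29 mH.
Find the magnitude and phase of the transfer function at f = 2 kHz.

Step 1 — Angular frequency: ω = 2π·2000 = 1.257e+04 rad/s.
Step 2 — Transfer function: H(jω) = jωL/(R + jωL).
Step 3 — Numerator jωL = j·53.91; denominator R + jωL = 12 + j53.91.
Step 4 — H = 0.9528 + j0.2121.
Step 5 — Magnitude: |H| = 0.9761 (-0.2 dB); phase: φ = 12.5°.

|H| = 0.9761 (-0.2 dB), φ = 12.5°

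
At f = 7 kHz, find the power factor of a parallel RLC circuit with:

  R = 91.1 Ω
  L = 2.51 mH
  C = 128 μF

Step 1 — Angular frequency: ω = 2π·f = 2π·7000 = 4.398e+04 rad/s.
Step 2 — Component impedances:
  R: Z = R = 91.1 Ω
  L: Z = jωL = j·4.398e+04·0.00251 = 0 + j110.4 Ω
  C: Z = 1/(jωC) = -j/(ω·C) = 0 - j0.1776 Ω
Step 3 — Parallel combination: 1/Z_total = 1/R + 1/L + 1/C; Z_total = 0.0003475 - j0.1779 Ω = 0.1779∠-89.9° Ω.
Step 4 — Power factor: PF = cos(φ) = Re(Z)/|Z| = 0.0003475/0.1779 = 0.001953.
Step 5 — Type: Im(Z) = -0.1779 ⇒ leading (phase φ = -89.9°).

PF = 0.001953 (leading, φ = -89.9°)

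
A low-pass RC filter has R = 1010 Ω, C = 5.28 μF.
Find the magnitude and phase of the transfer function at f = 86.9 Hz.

Step 1 — Angular frequency: ω = 2π·86.9 = 546 rad/s.
Step 2 — Transfer function: H(jω) = 1/(1 + jωRC).
Step 3 — Denominator: 1 + jωRC = 1 + j·546·1010·5.28e-06 = 1 + j2.912.
Step 4 — H = 0.1055 - j0.3072.
Step 5 — Magnitude: |H| = 0.3248 (-9.8 dB); phase: φ = -71.0°.

|H| = 0.3248 (-9.8 dB), φ = -71.0°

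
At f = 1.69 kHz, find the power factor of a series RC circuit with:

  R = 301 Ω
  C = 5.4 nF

Step 1 — Angular frequency: ω = 2π·f = 2π·1690 = 1.062e+04 rad/s.
Step 2 — Component impedances:
  R: Z = R = 301 Ω
  C: Z = 1/(jωC) = -j/(ω·C) = 0 - j1.744e+04 Ω
Step 3 — Series combination: Z_total = R + C = 301 - j1.744e+04 Ω = 1.744e+04∠-89.0° Ω.
Step 4 — Power factor: PF = cos(φ) = Re(Z)/|Z| = 301/1.744e+04 = 0.01726.
Step 5 — Type: Im(Z) = -1.744e+04 ⇒ leading (phase φ = -89.0°).

PF = 0.01726 (leading, φ = -89.0°)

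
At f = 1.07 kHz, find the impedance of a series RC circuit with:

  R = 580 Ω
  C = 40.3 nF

Step 1 — Angular frequency: ω = 2π·f = 2π·1070 = 6723 rad/s.
Step 2 — Component impedances:
  R: Z = R = 580 Ω
  C: Z = 1/(jωC) = -j/(ω·C) = 0 - j3691 Ω
Step 3 — Series combination: Z_total = R + C = 580 - j3691 Ω = 3736∠-81.1° Ω.

Z = 580 - j3691 Ω = 3736∠-81.1° Ω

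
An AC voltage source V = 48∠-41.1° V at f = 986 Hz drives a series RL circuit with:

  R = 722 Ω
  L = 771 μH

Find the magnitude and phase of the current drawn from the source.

Step 1 — Angular frequency: ω = 2π·f = 2π·986 = 6195 rad/s.
Step 2 — Component impedances:
  R: Z = R = 722 Ω
  L: Z = jωL = j·6195·0.000771 = 0 + j4.777 Ω
Step 3 — Series combination: Z_total = R + L = 722 + j4.777 Ω = 722∠0.4° Ω.
Step 4 — Source phasor: V = 48∠-41.1° V = 36.17 - j31.55 V.
Step 5 — Ohm's law: I = V / Z_total = (36.17 - j31.55) / (722 + j4.777) = 0.04981 - j0.04403 A.
Step 6 — Convert to polar: |I| = 0.06648 A, ∠I = -41.5°.

I = 0.06648∠-41.5° A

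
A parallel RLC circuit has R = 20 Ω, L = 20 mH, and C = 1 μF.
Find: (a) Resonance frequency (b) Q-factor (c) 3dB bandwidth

Step 1 — Resonance: ω₀ = 1/√(LC) = 1/√(0.02·1e-06) = 7071 rad/s.
Step 2 — f₀ = ω₀/(2π) = 1125 Hz.
Step 3 — Parallel Q: Q = R/(ω₀L) = 20/(7071·0.02) = 0.1414.
Step 4 — Bandwidth: Δω = ω₀/Q = 5e+04 rad/s; BW = Δω/(2π) = 7958 Hz.

(a) f₀ = 1125 Hz  (b) Q = 0.1414  (c) BW = 7958 Hz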